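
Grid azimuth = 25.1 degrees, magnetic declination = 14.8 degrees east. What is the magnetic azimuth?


magnetic azimuth = grid azimuth - declination (east +ve)
mag_az = 25.1 - 14.8 = 10.3 degrees

10.3 degrees


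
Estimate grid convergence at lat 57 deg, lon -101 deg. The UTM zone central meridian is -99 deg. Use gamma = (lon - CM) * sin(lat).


gamma = (-101 - -99) * sin(57) = -2 * 0.838671 = -1.677 degrees

-1.677 degrees


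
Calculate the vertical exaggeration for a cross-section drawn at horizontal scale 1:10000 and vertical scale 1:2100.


VE = horizontal_scale / vertical_scale = 10000 / 2100 ≈ 4.8

4.8x


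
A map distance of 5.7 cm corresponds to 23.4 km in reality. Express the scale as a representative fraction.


ground = 23.4 km = 2340000 cm; RF denominator = ground / map = 2340000 / 5.7 ≈ 410526; RF = 1:410526

1:410526


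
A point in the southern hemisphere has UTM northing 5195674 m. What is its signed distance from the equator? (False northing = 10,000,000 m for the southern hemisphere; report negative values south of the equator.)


For southern: actual = 5195674 - 10000000 = -4804326 m

-4804326 m


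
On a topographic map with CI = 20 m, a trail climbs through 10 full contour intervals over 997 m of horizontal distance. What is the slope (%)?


elevation change = 10 * 20 = 200 m
slope = 200 / 997 * 100 = 20.1%

20.1%


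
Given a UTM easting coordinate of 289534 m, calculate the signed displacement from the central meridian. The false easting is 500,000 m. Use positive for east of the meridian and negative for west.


displacement = 289534 - 500000 = -210466 m

-210466 m


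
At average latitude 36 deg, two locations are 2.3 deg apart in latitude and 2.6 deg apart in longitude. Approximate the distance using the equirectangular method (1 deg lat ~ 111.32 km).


dlat_km = 2.3 * 111.32 = 256.036
dlon_km = 2.6 * 111.32 * cos(36) ≈ 234.155
dist = sqrt(256.036^2 + 234.155^2) ≈ 347.0 km

347.0 km


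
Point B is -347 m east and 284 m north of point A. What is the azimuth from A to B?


az = atan2(-347, 284) = -50.7 deg
adjusted to 0-360: 309.3 degrees

309.3 degrees


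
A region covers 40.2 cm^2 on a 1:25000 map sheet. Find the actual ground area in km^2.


ground_area = 40.2 * (25000/100)^2 = 2512500.0 m^2 = 2.5125 km^2 ≈ 2.513 km^2

2.513 km^2


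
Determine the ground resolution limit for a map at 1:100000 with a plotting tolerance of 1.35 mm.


ground = 1.35 mm * 100000 / 1000 = 135.0 m

135.0 m


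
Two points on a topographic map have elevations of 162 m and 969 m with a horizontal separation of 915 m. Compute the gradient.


gradient = (969 - 162) / 915 = 807 / 915 = 0.882

0.882


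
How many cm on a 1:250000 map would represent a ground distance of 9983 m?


map_cm = 9983 * 100 / 250000 = 3.9932 cm ≈ 3.99 cm

3.99 cm


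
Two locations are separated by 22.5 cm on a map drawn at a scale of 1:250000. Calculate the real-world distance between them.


ground = 22.5 cm * 250000 / 100 = 56250.0 m = 56.25 km

56.25 km


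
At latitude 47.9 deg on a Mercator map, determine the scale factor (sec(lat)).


SF = 1 / cos(47.9) = 1 / 0.670427 = 1.492

1.492


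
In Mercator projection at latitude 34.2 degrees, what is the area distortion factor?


area_distortion = 1/cos^2(34.2) = 1.462

1.462


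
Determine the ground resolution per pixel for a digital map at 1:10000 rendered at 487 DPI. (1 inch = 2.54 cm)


pixel_cm = 2.54 / 487 ≈ 0.005216 cm
ground = pixel_cm * 10000 / 100 = 2.54 * 10000 / (487 * 100) = 25400 / 48700 ≈ 0.52 m

0.52 m


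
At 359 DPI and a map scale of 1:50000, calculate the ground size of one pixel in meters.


pixel_cm = 2.54 / 359 ≈ 0.007075 cm
ground = pixel_cm * 50000 / 100 = 2.54 * 50000 / (359 * 100) = 127000 / 35900 ≈ 3.54 m

3.54 m


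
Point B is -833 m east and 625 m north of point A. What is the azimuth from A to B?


az = atan2(-833, 625) = -53.1 deg
adjusted to 0-360: 306.9 degrees

306.9 degrees


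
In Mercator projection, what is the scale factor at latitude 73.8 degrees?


SF = 1 / cos(73.8) = 1 / 0.278991 = 3.584

3.584


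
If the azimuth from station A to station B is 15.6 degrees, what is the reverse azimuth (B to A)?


back azimuth = (15.6 + 180) mod 360 = 195.6 degrees

195.6 degrees


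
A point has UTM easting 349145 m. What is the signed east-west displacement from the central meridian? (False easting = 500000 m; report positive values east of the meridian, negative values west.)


displacement = 349145 - 500000 = -150855 m

-150855 m


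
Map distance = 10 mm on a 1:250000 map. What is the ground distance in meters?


ground = 10 mm * 250000 / 1000 = 2500.0 m

2500.0 m


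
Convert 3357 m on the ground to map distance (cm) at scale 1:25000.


map_cm = 3357 * 100 / 25000 = 13.428 cm ≈ 13.43 cm

13.43 cm


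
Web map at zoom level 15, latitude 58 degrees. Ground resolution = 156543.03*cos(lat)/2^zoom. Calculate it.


res = 156543.03 * cos(58) / 2^15 = 156543.03 * 0.52991926 / 32768 = 2.53 m/pixel

2.53 m/pixel


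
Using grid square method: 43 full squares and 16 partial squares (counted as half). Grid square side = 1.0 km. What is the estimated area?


effective squares = 43 + 16 * 0.5 = 51.0
area = 51.0 * 1.0 = 51.0 km^2

51.0 km^2


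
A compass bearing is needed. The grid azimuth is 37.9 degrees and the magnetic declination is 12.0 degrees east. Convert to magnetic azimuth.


magnetic azimuth = grid azimuth - declination (east +ve)
mag_az = 37.9 - 12.0 = 25.9 degrees

25.9 degrees


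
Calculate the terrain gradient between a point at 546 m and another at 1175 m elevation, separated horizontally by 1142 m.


gradient = (1175 - 546) / 1142 = 629 / 1142 = 0.5508

0.5508


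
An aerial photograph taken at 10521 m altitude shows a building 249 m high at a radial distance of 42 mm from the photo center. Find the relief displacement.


d = h * r / H = 249 * 42 / 10521 = 0.99 mm

0.99 mm


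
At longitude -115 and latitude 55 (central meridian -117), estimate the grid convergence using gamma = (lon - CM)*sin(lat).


gamma = (-115 - -117) * sin(55) = 2 * 0.819152 = 1.638 degrees

1.638 degrees


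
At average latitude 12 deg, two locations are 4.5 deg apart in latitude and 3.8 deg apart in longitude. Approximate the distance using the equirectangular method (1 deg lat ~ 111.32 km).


dlat_km = 4.5 * 111.32 = 500.94
dlon_km = 3.8 * 111.32 * cos(12) ≈ 413.772
dist = sqrt(500.94^2 + 413.772^2) ≈ 649.7 km

649.7 km


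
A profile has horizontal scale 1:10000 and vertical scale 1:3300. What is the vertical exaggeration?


VE = horizontal_scale / vertical_scale = 10000 / 3300 ≈ 3.0

3.0x


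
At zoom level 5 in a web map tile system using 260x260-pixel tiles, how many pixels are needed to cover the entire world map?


tiles per axis = 2^5 = 32
total tiles = 32^2 = 1024
pixels per axis = 32 * 260 = 8320
total pixels = 8320^2 = 69222400

69222400 pixels


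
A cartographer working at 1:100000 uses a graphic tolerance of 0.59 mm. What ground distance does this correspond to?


ground = 0.59 mm * 100000 / 1000 = 59.0 m

59.0 m


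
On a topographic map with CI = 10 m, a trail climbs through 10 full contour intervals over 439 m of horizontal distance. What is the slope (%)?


elevation change = 10 * 10 = 100 m
slope = 100 / 439 * 100 = 22.8%

22.8%


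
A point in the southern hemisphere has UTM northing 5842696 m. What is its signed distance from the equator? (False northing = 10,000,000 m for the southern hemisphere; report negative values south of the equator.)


For southern: actual = 5842696 - 10000000 = -4157304 m

-4157304 m


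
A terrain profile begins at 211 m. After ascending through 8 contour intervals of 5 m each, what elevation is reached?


elevation = 211 + 8 * 5 = 251 m

251 m


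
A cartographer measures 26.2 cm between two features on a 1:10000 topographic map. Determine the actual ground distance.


ground = 26.2 cm * 10000 / 100 = 2620.0 m = 2.62 km

2.62 km


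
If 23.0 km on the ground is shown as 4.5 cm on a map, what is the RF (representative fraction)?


ground = 23.0 km = 2300000 cm; RF denominator = ground / map = 2300000 / 4.5 ≈ 511111; RF = 1:511111

1:511111


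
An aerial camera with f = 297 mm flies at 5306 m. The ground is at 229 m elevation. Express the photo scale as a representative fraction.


scale = f / (H - h) = 297 mm / 5077 m = 297 / 5077000 = 1:17094

1:17094


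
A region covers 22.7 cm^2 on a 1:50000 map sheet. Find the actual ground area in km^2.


ground_area = 22.7 * (50000/100)^2 = 5675000.0 m^2 = 5.675 km^2

5.675 km^2


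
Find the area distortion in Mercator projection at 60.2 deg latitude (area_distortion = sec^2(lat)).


area_distortion = 1/cos^2(60.2) = 4.049

4.049


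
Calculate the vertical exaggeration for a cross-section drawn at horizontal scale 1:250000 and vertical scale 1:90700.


VE = horizontal_scale / vertical_scale = 250000 / 90700 ≈ 2.8

2.8x


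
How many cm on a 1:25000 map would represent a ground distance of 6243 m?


map_cm = 6243 * 100 / 25000 = 24.972 cm ≈ 24.97 cm

24.97 cm


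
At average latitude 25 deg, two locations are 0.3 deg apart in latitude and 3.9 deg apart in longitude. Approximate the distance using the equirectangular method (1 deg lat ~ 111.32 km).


dlat_km = 0.3 * 111.32 = 33.396
dlon_km = 3.9 * 111.32 * cos(25) ≈ 393.472
dist = sqrt(33.396^2 + 393.472^2) ≈ 394.9 km

394.9 km


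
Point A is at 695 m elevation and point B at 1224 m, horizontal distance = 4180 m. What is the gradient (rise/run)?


gradient = (1224 - 695) / 4180 = 529 / 4180 = 0.1266

0.1266


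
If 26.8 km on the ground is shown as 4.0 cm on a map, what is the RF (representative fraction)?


ground = 26.8 km = 2680000 cm; RF denominator = ground / map = 2680000 / 4.0 = 670000; RF = 1:670000

1:670000


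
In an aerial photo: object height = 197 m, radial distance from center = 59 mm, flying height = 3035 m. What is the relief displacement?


d = h * r / H = 197 * 59 / 3035 = 3.83 mm

3.83 mm


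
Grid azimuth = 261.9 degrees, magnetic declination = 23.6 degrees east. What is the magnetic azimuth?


magnetic azimuth = grid azimuth - declination (east +ve)
mag_az = 261.9 - 23.6 = 238.3 degrees

238.3 degrees


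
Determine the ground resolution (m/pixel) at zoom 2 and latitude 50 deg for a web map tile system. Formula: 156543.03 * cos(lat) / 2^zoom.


res = 156543.03 * cos(50) / 2^2 = 156543.03 * 0.64278761 / 4 = 25155.98 m/pixel

25155.98 m/pixel


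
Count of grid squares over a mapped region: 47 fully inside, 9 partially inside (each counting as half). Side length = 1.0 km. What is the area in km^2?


effective squares = 47 + 9 * 0.5 = 51.5
area = 51.5 * 1.0 = 51.5 km^2

51.5 km^2


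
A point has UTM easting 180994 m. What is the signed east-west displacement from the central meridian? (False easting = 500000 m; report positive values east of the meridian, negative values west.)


displacement = 180994 - 500000 = -319006 m

-319006 m


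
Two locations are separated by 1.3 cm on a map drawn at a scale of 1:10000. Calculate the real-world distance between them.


ground = 1.3 cm * 10000 / 100 = 130.0 m

130.0 m


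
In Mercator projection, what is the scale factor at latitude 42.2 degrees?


SF = 1 / cos(42.2) = 1 / 0.740805 = 1.35

1.35


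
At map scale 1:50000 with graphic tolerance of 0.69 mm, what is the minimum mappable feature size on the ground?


ground = 0.69 mm * 50000 / 1000 = 34.5 m

34.5 m


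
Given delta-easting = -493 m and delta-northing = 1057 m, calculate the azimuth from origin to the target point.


az = atan2(-493, 1057) = -25.0 deg
adjusted to 0-360: 335.0 degrees

335.0 degrees


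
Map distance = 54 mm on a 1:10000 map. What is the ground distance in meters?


ground = 54 mm * 10000 / 1000 = 540.0 m

540.0 m


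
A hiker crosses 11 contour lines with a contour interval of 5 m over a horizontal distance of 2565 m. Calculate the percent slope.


elevation change = 11 * 5 = 55 m
slope = 55 / 2565 * 100 = 2.1%

2.1%


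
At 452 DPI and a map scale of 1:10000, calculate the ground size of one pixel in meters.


pixel_cm = 2.54 / 452 ≈ 0.005619 cm
ground = pixel_cm * 10000 / 100 = 2.54 * 10000 / (452 * 100) = 25400 / 45200 ≈ 0.56 m

0.56 m


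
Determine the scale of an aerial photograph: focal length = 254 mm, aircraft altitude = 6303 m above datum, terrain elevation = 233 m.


scale = f / (H - h) = 254 mm / 6070 m = 254 / 6070000 = 1:23898

1:23898


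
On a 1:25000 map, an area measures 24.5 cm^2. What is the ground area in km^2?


ground_area = 24.5 * (25000/100)^2 = 1531250.0 m^2 = 1.53125 km^2 ≈ 1.531 km^2

1.531 km^2


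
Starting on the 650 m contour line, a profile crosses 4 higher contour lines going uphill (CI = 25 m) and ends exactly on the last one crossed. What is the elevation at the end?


elevation = 650 + 4 * 25 = 750 m

750 m


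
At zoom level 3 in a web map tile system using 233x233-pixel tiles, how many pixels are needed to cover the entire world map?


tiles per axis = 2^3 = 8
total tiles = 8^2 = 64
pixels per axis = 8 * 233 = 1864
total pixels = 1864^2 = 3474496

3474496 pixels


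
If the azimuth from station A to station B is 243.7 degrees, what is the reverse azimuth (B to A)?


back azimuth = (243.7 + 180) mod 360 = 63.7 degrees

63.7 degrees


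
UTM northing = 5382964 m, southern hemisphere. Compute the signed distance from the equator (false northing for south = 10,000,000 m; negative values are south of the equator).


For southern: actual = 5382964 - 10000000 = -4617036 m

-4617036 m


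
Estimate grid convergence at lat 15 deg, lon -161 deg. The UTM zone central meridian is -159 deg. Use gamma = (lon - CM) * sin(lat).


gamma = (-161 - -159) * sin(15) = -2 * 0.258819 = -0.518 degrees

-0.518 degrees


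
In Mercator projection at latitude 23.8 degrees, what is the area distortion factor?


area_distortion = 1/cos^2(23.8) = 1.195

1.195


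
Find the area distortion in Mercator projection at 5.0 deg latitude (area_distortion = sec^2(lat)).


area_distortion = 1/cos^2(5.0) = 1.008

1.008


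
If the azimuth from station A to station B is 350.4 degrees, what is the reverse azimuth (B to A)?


back azimuth = (350.4 + 180) mod 360 = 170.4 degrees

170.4 degrees


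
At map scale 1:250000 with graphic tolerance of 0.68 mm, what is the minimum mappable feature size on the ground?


ground = 0.68 mm * 250000 / 1000 = 170.0 m

170.0 m


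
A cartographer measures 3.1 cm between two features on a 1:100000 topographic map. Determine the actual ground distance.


ground = 3.1 cm * 100000 / 100 = 3100.0 m = 3.1 km

3.1 km


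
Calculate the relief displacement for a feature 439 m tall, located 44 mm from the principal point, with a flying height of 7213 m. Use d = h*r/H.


d = h * r / H = 439 * 44 / 7213 = 2.68 mm

2.68 mm


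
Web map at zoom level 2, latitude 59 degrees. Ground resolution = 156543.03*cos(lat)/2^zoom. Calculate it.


res = 156543.03 * cos(59) / 2^2 = 156543.03 * 0.51503807 / 4 = 20156.41 m/pixel

20156.41 m/pixel


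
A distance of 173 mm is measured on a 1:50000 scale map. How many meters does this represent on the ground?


ground = 173 mm * 50000 / 1000 = 8650.0 m

8650.0 m


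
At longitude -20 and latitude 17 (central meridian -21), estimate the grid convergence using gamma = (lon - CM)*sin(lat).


gamma = (-20 - -21) * sin(17) = 1 * 0.292372 = 0.292 degrees

0.292 degrees


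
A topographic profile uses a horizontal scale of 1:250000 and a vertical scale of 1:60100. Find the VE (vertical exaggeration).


VE = horizontal_scale / vertical_scale = 250000 / 60100 ≈ 4.2

4.2x


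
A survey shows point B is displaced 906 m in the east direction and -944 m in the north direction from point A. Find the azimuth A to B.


az = atan2(906, -944) = 136.2 deg
adjusted to 0-360: 136.2 degrees

136.2 degrees


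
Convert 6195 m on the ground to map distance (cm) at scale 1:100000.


map_cm = 6195 * 100 / 100000 = 6.195 cm ≈ 6.2 cm

6.2 cm


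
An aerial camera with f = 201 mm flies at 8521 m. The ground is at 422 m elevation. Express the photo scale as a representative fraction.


scale = f / (H - h) = 201 mm / 8099 m = 201 / 8099000 = 1:40294

1:40294


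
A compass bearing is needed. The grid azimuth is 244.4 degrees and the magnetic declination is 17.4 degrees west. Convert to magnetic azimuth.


magnetic azimuth = grid azimuth - declination (east +ve)
mag_az = 244.4 - -17.4 = 261.8 degrees

261.8 degrees


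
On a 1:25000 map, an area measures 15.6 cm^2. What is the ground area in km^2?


ground_area = 15.6 * (25000/100)^2 = 975000.0 m^2 = 0.975 km^2

0.975 km^2


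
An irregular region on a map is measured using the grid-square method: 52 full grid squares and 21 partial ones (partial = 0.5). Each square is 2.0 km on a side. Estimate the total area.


effective squares = 52 + 21 * 0.5 = 62.5
area = 62.5 * 4.0 = 250.0 km^2

250.0 km^2


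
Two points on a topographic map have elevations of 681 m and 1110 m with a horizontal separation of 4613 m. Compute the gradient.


gradient = (1110 - 681) / 4613 = 429 / 4613 = 0.093

0.093


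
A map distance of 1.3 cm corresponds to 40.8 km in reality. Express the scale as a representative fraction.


ground = 40.8 km = 4080000 cm; RF denominator = ground / map = 4080000 / 1.3 ≈ 3138462; RF = 1:3138462

1:3138462


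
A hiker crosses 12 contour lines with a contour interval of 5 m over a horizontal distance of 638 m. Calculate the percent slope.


elevation change = 12 * 5 = 60 m
slope = 60 / 638 * 100 = 9.4%

9.4%


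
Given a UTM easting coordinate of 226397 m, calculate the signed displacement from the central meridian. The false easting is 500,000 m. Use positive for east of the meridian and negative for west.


displacement = 226397 - 500000 = -273603 m

-273603 m


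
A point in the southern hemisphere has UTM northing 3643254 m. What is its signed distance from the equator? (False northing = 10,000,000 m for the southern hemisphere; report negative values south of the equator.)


For southern: actual = 3643254 - 10000000 = -6356746 m

-6356746 m


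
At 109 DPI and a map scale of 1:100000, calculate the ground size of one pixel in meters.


pixel_cm = 2.54 / 109 ≈ 0.023303 cm
ground = pixel_cm * 100000 / 100 = 2.54 * 100000 / (109 * 100) = 254000 / 10900 ≈ 23.3 m

23.3 m


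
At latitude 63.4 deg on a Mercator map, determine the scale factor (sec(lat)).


SF = 1 / cos(63.4) = 1 / 0.447759 = 2.233

2.233


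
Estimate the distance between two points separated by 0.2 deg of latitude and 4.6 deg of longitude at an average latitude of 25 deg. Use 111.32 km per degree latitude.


dlat_km = 0.2 * 111.32 = 22.264
dlon_km = 4.6 * 111.32 * cos(25) ≈ 464.095
dist = sqrt(22.264^2 + 464.095^2) ≈ 464.6 km

464.6 km


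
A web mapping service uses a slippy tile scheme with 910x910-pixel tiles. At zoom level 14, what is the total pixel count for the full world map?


tiles per axis = 2^14 = 16384
total tiles = 16384^2 = 268435456
pixels per axis = 16384 * 910 = 14909440
total pixels = 14909440^2 = 222291401113600

222291401113600 pixels


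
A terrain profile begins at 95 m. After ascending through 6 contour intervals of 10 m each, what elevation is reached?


elevation = 95 + 6 * 10 = 155 m

155 m


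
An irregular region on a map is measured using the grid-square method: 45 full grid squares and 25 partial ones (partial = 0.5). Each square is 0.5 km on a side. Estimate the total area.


effective squares = 45 + 25 * 0.5 = 57.5
area = 57.5 * 0.25 = 14.375 km^2

14.375 km^2


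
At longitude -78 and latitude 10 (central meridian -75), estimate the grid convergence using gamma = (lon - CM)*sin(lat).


gamma = (-78 - -75) * sin(10) = -3 * 0.173648 = -0.521 degrees

-0.521 degrees


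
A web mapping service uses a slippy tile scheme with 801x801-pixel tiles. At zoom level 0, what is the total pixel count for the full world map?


tiles per axis = 2^0 = 1
total tiles = 1^2 = 1
pixels per axis = 1 * 801 = 801
total pixels = 801^2 = 641601

641601 pixels


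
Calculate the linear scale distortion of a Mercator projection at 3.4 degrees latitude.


SF = 1 / cos(3.4) = 1 / 0.99824 = 1.002

1.002


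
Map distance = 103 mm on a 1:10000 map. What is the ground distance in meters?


ground = 103 mm * 10000 / 1000 = 1030.0 m

1030.0 m


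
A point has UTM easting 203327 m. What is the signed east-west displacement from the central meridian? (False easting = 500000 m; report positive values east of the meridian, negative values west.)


displacement = 203327 - 500000 = -296673 m

-296673 m


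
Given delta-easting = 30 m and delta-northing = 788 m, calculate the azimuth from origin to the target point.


az = atan2(30, 788) = 2.2 deg
adjusted to 0-360: 2.2 degrees

2.2 degrees


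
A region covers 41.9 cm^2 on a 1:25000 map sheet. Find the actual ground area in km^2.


ground_area = 41.9 * (25000/100)^2 = 2618750.0 m^2 = 2.61875 km^2 ≈ 2.619 km^2

2.619 km^2


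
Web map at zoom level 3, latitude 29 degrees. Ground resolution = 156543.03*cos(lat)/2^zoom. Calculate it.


res = 156543.03 * cos(29) / 2^3 = 156543.03 * 0.87461971 / 8 = 17114.45 m/pixel

17114.45 m/pixel


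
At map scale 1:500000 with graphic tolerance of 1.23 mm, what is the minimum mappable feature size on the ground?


ground = 1.23 mm * 500000 / 1000 = 615.0 m

615.0 m


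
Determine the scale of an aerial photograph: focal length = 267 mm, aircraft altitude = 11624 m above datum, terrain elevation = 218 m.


scale = f / (H - h) = 267 mm / 11406 m = 267 / 11406000 = 1:42719

1:42719


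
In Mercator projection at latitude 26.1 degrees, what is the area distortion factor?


area_distortion = 1/cos^2(26.1) = 1.24

1.24


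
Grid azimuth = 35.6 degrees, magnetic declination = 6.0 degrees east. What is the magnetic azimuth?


magnetic azimuth = grid azimuth - declination (east +ve)
mag_az = 35.6 - 6.0 = 29.6 degrees

29.6 degrees


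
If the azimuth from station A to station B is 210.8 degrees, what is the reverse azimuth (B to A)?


back azimuth = (210.8 + 180) mod 360 = 30.8 degrees

30.8 degrees


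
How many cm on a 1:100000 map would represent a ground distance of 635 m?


map_cm = 635 * 100 / 100000 = 0.635 cm ≈ 0.64 cm

0.64 cm


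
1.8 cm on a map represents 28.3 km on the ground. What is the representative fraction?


ground = 28.3 km = 2830000 cm; RF denominator = ground / map = 2830000 / 1.8 ≈ 1572222; RF = 1:1572222

1:1572222


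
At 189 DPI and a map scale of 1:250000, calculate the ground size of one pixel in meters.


pixel_cm = 2.54 / 189 ≈ 0.013439 cm
ground = pixel_cm * 250000 / 100 = 2.54 * 250000 / (189 * 100) = 635000 / 18900 ≈ 33.6 m

33.6 m


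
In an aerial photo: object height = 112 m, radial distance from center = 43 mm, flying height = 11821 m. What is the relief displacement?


d = h * r / H = 112 * 43 / 11821 = 0.41 mm

0.41 mm


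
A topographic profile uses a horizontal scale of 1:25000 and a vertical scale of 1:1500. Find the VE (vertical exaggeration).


VE = horizontal_scale / vertical_scale = 25000 / 1500 ≈ 16.7

16.7x


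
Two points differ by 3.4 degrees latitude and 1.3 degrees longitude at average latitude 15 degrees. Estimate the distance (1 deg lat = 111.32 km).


dlat_km = 3.4 * 111.32 = 378.488
dlon_km = 1.3 * 111.32 * cos(15) ≈ 139.785
dist = sqrt(378.488^2 + 139.785^2) ≈ 403.5 km

403.5 km


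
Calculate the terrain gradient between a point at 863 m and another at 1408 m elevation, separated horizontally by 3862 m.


gradient = (1408 - 863) / 3862 = 545 / 3862 = 0.1411

0.1411


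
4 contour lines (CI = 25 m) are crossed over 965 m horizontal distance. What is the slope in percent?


elevation change = 4 * 25 = 100 m
slope = 100 / 965 * 100 = 10.4%

10.4%


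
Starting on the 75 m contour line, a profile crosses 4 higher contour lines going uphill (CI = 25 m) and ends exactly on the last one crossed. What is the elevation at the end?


elevation = 75 + 4 * 25 = 175 m

175 m


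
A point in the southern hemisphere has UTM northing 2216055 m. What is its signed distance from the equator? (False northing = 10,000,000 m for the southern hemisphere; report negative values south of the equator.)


For southern: actual = 2216055 - 10000000 = -7783945 m

-7783945 m


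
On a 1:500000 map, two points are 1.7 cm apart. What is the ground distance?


ground = 1.7 cm * 500000 / 100 = 8500.0 m = 8.5 km

8.5 km


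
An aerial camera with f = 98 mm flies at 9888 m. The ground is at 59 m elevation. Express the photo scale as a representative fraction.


scale = f / (H - h) = 98 mm / 9829 m = 98 / 9829000 = 1:100296

1:100296


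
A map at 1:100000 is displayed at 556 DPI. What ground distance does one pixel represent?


pixel_cm = 2.54 / 556 ≈ 0.004568 cm
ground = pixel_cm * 100000 / 100 = 2.54 * 100000 / (556 * 100) = 254000 / 55600 ≈ 4.57 m

4.57 m


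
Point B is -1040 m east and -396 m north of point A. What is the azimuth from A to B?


az = atan2(-1040, -396) = -110.8 deg
adjusted to 0-360: 249.2 degrees

249.2 degrees


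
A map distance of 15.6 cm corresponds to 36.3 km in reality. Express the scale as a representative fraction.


ground = 36.3 km = 3630000 cm; RF denominator = ground / map = 3630000 / 15.6 ≈ 232692; RF = 1:232692

1:232692


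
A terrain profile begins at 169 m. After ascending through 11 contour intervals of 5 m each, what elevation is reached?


elevation = 169 + 11 * 5 = 224 m

224 m


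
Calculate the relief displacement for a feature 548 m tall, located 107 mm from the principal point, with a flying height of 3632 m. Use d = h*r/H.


d = h * r / H = 548 * 107 / 3632 = 16.14 mm

16.14 mm


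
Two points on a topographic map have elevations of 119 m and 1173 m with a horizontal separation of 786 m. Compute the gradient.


gradient = (1173 - 119) / 786 = 1054 / 786 = 1.341

1.341


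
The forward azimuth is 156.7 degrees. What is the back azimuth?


back azimuth = (156.7 + 180) mod 360 = 336.7 degrees

336.7 degrees


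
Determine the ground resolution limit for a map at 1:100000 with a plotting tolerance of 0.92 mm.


ground = 0.92 mm * 100000 / 1000 = 92.0 m

92.0 m


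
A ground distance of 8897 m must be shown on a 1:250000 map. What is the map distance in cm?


map_cm = 8897 * 100 / 250000 = 3.5588 cm ≈ 3.56 cm

3.56 cm


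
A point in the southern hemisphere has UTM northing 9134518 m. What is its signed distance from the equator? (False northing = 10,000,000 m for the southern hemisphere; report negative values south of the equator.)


For southern: actual = 9134518 - 10000000 = -865482 m

-865482 m


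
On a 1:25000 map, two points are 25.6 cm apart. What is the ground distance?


ground = 25.6 cm * 25000 / 100 = 6400.0 m = 6.4 km

6.4 km


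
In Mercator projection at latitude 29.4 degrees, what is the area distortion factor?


area_distortion = 1/cos^2(29.4) = 1.317

1.317


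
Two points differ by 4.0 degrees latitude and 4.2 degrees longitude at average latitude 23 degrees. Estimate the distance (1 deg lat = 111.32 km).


dlat_km = 4.0 * 111.32 = 445.28
dlon_km = 4.2 * 111.32 * cos(23) ≈ 430.377
dist = sqrt(445.28^2 + 430.377^2) ≈ 619.3 km

619.3 km


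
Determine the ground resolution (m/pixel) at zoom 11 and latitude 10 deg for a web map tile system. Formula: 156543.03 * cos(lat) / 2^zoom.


res = 156543.03 * cos(10) / 2^11 = 156543.03 * 0.98480775 / 2048 = 75.28 m/pixel

75.28 m/pixel


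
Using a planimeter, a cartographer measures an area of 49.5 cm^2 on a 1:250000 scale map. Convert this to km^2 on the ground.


ground_area = 49.5 * (250000/100)^2 = 309375000.0 m^2 = 309.375 km^2

309.375 km^2


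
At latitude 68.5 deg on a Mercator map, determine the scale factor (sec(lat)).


SF = 1 / cos(68.5) = 1 / 0.366501 = 2.729

2.729


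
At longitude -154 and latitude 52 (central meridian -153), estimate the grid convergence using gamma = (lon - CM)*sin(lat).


gamma = (-154 - -153) * sin(52) = -1 * 0.788011 = -0.788 degrees

-0.788 degrees


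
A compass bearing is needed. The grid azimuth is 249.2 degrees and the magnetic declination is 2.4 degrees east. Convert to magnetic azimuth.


magnetic azimuth = grid azimuth - declination (east +ve)
mag_az = 249.2 - 2.4 = 246.8 degrees

246.8 degrees


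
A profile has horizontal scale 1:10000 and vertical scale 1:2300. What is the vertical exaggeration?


VE = horizontal_scale / vertical_scale = 10000 / 2300 ≈ 4.3

4.3x


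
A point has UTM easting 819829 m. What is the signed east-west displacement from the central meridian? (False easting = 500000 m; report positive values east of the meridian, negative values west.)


displacement = 819829 - 500000 = 319829 m

319829 m


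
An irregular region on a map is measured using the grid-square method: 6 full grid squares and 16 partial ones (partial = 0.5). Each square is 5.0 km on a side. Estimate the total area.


effective squares = 6 + 16 * 0.5 = 14.0
area = 14.0 * 25.0 = 350.0 km^2

350.0 km^2


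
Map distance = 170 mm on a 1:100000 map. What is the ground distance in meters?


ground = 170 mm * 100000 / 1000 = 17000.0 m

17000.0 m


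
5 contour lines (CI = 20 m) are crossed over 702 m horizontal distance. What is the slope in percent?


elevation change = 5 * 20 = 100 m
slope = 100 / 702 * 100 = 14.2%

14.2%


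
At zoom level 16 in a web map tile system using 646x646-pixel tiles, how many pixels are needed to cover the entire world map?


tiles per axis = 2^16 = 65536
total tiles = 65536^2 = 4294967296
pixels per axis = 65536 * 646 = 42336256
total pixels = 42336256^2 = 1792358572097536

1792358572097536 pixels


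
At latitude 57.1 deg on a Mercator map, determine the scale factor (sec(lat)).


SF = 1 / cos(57.1) = 1 / 0.543174 = 1.841

1.841


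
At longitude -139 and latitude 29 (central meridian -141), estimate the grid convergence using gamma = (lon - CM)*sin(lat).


gamma = (-139 - -141) * sin(29) = 2 * 0.48481 = 0.97 degrees

0.97 degrees


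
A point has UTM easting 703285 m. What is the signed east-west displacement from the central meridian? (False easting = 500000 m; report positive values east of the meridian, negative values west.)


displacement = 703285 - 500000 = 203285 m

203285 m


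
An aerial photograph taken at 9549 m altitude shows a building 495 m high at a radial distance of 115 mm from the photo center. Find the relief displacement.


d = h * r / H = 495 * 115 / 9549 = 5.96 mm

5.96 mm


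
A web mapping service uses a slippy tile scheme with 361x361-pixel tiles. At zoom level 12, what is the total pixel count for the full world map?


tiles per axis = 2^12 = 4096
total tiles = 4096^2 = 16777216
pixels per axis = 4096 * 361 = 1478656
total pixels = 1478656^2 = 2186423566336

2186423566336 pixels


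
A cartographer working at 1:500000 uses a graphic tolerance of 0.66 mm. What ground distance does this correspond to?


ground = 0.66 mm * 500000 / 1000 = 330.0 m

330.0 m


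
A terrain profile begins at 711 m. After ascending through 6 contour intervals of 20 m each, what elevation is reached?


elevation = 711 + 6 * 20 = 831 m

831 m


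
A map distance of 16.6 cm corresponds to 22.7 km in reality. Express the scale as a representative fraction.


ground = 22.7 km = 2270000 cm; RF denominator = ground / map = 2270000 / 16.6 ≈ 136747; RF = 1:136747

1:136747


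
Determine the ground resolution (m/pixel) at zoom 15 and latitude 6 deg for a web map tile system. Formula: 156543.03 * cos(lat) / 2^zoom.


res = 156543.03 * cos(6) / 2^15 = 156543.03 * 0.9945219 / 32768 = 4.75 m/pixel

4.75 m/pixel


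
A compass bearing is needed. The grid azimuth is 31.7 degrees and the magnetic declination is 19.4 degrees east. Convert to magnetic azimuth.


magnetic azimuth = grid azimuth - declination (east +ve)
mag_az = 31.7 - 19.4 = 12.3 degrees

12.3 degrees


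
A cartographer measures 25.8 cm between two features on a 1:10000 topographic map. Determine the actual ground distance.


ground = 25.8 cm * 10000 / 100 = 2580.0 m = 2.58 km

2.58 km


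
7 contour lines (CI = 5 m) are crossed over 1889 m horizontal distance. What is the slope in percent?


elevation change = 7 * 5 = 35 m
slope = 35 / 1889 * 100 = 1.9%

1.9%


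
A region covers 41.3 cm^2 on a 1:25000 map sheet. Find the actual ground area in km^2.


ground_area = 41.3 * (25000/100)^2 = 2581250.0 m^2 = 2.58125 km^2 ≈ 2.581 km^2

2.581 km^2


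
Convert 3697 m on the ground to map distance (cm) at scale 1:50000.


map_cm = 3697 * 100 / 50000 = 7.394 cm ≈ 7.39 cm

7.39 cm


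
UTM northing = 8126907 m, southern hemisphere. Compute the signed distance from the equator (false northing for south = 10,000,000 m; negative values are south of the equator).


For southern: actual = 8126907 - 10000000 = -1873093 m

-1873093 m


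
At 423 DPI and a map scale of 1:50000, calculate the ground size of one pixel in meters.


pixel_cm = 2.54 / 423 ≈ 0.006005 cm
ground = pixel_cm * 50000 / 100 = 2.54 * 50000 / (423 * 100) = 127000 / 42300 ≈ 3.0 m

3.0 m


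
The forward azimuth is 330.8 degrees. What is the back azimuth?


back azimuth = (330.8 + 180) mod 360 = 150.8 degrees

150.8 degrees


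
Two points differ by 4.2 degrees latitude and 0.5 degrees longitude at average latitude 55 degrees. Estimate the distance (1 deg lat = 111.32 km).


dlat_km = 4.2 * 111.32 = 467.544
dlon_km = 0.5 * 111.32 * cos(55) ≈ 31.925
dist = sqrt(467.544^2 + 31.925^2) ≈ 468.6 km

468.6 km


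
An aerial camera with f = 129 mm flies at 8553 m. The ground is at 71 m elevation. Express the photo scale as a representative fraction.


scale = f / (H - h) = 129 mm / 8482 m = 129 / 8482000 = 1:65752

1:65752


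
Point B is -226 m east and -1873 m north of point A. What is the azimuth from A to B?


az = atan2(-226, -1873) = -173.1 deg
adjusted to 0-360: 186.9 degrees

186.9 degrees


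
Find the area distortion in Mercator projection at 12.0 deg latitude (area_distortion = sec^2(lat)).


area_distortion = 1/cos^2(12.0) = 1.045

1.045


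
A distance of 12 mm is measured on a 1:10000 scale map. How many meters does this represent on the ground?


ground = 12 mm * 10000 / 1000 = 120.0 m

120.0 m


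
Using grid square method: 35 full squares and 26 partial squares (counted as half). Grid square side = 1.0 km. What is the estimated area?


effective squares = 35 + 26 * 0.5 = 48.0
area = 48.0 * 1.0 = 48.0 km^2

48.0 km^2


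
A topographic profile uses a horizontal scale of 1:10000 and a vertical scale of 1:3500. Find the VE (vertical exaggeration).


VE = horizontal_scale / vertical_scale = 10000 / 3500 ≈ 2.9

2.9x


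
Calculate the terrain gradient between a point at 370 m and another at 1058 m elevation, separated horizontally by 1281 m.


gradient = (1058 - 370) / 1281 = 688 / 1281 = 0.5371

0.5371


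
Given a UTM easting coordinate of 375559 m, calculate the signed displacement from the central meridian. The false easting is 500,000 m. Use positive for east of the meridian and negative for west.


displacement = 375559 - 500000 = -124441 m

-124441 m


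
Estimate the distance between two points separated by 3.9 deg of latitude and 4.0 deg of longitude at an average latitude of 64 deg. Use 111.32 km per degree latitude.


dlat_km = 3.9 * 111.32 = 434.148
dlon_km = 4.0 * 111.32 * cos(64) ≈ 195.198
dist = sqrt(434.148^2 + 195.198^2) ≈ 476.0 km

476.0 km


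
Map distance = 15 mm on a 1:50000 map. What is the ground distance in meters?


ground = 15 mm * 50000 / 1000 = 750.0 m

750.0 m


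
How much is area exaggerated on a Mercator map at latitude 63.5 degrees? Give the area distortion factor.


area_distortion = 1/cos^2(63.5) = 5.023

5.023


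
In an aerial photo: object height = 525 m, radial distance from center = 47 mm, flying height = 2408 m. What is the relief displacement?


d = h * r / H = 525 * 47 / 2408 = 10.25 mm

10.25 mm


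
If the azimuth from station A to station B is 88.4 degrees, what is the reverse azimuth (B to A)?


back azimuth = (88.4 + 180) mod 360 = 268.4 degrees

268.4 degrees


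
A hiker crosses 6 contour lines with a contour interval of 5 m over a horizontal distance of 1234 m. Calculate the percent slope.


elevation change = 6 * 5 = 30 m
slope = 30 / 1234 * 100 = 2.4%

2.4%


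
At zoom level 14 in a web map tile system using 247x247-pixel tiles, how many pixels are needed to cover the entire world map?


tiles per axis = 2^14 = 16384
total tiles = 16384^2 = 268435456
pixels per axis = 16384 * 247 = 4046848
total pixels = 4046848^2 = 16376978735104

16376978735104 pixels


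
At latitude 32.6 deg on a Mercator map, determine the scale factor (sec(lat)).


SF = 1 / cos(32.6) = 1 / 0.842452 = 1.187

1.187


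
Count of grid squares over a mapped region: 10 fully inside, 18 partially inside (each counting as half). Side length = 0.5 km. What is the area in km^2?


effective squares = 10 + 18 * 0.5 = 19.0
area = 19.0 * 0.25 = 4.75 km^2

4.75 km^2


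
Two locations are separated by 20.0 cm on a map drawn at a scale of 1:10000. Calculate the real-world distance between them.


ground = 20.0 cm * 10000 / 100 = 2000.0 m = 2.0 km

2.0 km


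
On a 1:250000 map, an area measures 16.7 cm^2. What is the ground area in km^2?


ground_area = 16.7 * (250000/100)^2 = 104375000.0 m^2 = 104.375 km^2

104.375 km^2


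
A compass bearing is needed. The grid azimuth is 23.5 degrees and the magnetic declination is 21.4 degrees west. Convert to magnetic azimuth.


magnetic azimuth = grid azimuth - declination (east +ve)
mag_az = 23.5 - -21.4 = 44.9 degrees

44.9 degrees


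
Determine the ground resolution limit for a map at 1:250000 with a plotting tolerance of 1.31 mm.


ground = 1.31 mm * 250000 / 1000 = 327.5 m

327.5 m


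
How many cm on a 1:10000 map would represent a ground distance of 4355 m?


map_cm = 4355 * 100 / 10000 = 43.55 cm

43.55 cm


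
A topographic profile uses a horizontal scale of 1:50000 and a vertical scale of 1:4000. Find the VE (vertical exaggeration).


VE = horizontal_scale / vertical_scale = 50000 / 4000 = 12.5

12.5x


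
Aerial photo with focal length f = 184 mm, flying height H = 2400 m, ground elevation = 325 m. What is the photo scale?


scale = f / (H - h) = 184 mm / 2075 m = 184 / 2075000 = 1:11277

1:11277


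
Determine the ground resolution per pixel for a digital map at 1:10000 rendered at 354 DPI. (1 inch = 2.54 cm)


pixel_cm = 2.54 / 354 ≈ 0.007175 cm
ground = pixel_cm * 10000 / 100 = 2.54 * 10000 / (354 * 100) = 25400 / 35400 ≈ 0.72 m

0.72 m


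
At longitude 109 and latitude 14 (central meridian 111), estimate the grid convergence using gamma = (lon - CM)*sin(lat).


gamma = (109 - 111) * sin(14) = -2 * 0.241922 = -0.484 degrees

-0.484 degrees


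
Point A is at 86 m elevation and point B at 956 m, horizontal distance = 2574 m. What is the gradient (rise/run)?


gradient = (956 - 86) / 2574 = 870 / 2574 = 0.338

0.338
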